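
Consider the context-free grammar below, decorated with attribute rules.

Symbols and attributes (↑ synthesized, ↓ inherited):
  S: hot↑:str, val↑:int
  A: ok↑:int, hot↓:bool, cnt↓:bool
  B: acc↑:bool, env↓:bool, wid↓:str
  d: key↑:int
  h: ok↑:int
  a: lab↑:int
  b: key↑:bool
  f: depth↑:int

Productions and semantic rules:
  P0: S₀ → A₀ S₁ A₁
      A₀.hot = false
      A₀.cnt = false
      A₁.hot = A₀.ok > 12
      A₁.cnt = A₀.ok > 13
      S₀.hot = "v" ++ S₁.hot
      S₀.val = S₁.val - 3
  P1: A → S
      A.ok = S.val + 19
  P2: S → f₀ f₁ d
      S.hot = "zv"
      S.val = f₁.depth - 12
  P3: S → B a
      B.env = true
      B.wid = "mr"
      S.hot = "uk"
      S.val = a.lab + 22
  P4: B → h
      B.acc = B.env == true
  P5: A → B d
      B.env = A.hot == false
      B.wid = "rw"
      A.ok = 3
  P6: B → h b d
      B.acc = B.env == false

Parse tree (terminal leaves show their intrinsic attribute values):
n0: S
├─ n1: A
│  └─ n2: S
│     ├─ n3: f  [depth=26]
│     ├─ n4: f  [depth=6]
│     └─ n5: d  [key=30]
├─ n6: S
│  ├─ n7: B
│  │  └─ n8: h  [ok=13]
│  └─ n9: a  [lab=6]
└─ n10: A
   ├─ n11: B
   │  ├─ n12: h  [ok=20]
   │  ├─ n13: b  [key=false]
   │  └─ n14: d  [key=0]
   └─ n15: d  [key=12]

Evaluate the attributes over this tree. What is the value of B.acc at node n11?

true

1. n1.hot = false  [false]
2. n1.cnt = false  [false]
3. n3.depth = 26  [terminal]
4. n4.depth = 6  [terminal]
5. n5.key = 30  [terminal]
6. n2.hot = "zv"  ["zv"]
7. n2.val = -6  [f₁.depth - 12]
8. n1.ok = 13  [S.val + 19]
9. n7.env = true  [true]
10. n7.wid = "mr"  ["mr"]
11. n8.ok = 13  [terminal]
12. n7.acc = true  [B.env == true]
13. n9.lab = 6  [terminal]
14. n6.hot = "uk"  ["uk"]
15. n6.val = 28  [a.lab + 22]
16. n10.hot = true  [A₀.ok > 12]
17. n10.cnt = false  [A₀.ok > 13]
18. n11.env = false  [A.hot == false]
19. n11.wid = "rw"  ["rw"]
20. n12.ok = 20  [terminal]
21. n13.key = false  [terminal]
22. n14.key = 0  [terminal]
23. n11.acc = true  [B.env == false]
24. n15.key = 12  [terminal]
25. n10.ok = 3  [3]
26. n0.hot = "vuk"  ["v" ++ S₁.hot]
27. n0.val = 25  [S₁.val - 3]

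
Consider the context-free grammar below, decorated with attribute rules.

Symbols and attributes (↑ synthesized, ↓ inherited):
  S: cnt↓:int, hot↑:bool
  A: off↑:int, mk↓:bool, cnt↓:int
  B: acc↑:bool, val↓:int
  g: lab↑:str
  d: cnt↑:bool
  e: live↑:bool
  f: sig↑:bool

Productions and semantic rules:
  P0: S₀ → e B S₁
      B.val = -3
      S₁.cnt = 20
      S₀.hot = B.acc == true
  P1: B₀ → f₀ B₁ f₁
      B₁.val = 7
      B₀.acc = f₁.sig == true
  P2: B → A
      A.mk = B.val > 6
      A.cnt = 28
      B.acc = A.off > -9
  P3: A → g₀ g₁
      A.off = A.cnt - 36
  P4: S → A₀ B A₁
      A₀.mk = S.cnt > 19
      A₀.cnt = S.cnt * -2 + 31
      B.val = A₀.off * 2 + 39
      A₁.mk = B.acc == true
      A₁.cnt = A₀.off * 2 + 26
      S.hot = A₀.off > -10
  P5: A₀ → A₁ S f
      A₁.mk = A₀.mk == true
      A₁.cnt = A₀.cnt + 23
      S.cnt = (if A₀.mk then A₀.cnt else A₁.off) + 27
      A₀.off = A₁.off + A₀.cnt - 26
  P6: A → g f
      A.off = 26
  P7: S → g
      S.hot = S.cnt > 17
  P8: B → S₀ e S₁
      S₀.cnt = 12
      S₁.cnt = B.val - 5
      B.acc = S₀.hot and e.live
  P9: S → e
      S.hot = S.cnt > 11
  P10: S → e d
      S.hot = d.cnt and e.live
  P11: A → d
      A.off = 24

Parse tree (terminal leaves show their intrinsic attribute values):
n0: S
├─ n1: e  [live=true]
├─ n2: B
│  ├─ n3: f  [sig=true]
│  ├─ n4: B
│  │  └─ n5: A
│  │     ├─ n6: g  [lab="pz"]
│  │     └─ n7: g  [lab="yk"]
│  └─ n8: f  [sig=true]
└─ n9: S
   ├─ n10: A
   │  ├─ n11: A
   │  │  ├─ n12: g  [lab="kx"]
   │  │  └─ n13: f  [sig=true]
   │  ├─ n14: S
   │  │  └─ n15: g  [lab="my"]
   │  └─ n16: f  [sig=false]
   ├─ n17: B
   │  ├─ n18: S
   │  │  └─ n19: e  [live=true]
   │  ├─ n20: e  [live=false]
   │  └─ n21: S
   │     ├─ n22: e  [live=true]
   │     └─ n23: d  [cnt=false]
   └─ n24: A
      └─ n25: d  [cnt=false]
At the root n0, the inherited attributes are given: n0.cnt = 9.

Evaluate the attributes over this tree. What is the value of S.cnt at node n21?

16

1. n0.cnt = 9  [given at root]
2. n1.live = true  [terminal]
3. n2.val = -3  [-3]
4. n3.sig = true  [terminal]
5. n4.val = 7  [7]
6. n5.mk = true  [B.val > 6]
7. n5.cnt = 28  [28]
8. n6.lab = "pz"  [terminal]
9. n7.lab = "yk"  [terminal]
10. n5.off = -8  [A.cnt - 36]
11. n4.acc = true  [A.off > -9]
12. n8.sig = true  [terminal]
13. n2.acc = true  [f₁.sig == true]
14. n9.cnt = 20  [20]
15. n10.mk = true  [S.cnt > 19]
16. n10.cnt = -9  [S.cnt * -2 + 31]
17. n11.mk = true  [A₀.mk == true]
18. n11.cnt = 14  [A₀.cnt + 23]
19. n12.lab = "kx"  [terminal]
20. n13.sig = true  [terminal]
21. n11.off = 26  [26]
22. n14.cnt = 18  [(if A₀.mk then A₀.cnt else A₁.off) + 27]
23. n15.lab = "my"  [terminal]
24. n14.hot = true  [S.cnt > 17]
25. n16.sig = false  [terminal]
26. n10.off = -9  [A₁.off + A₀.cnt - 26]
27. n17.val = 21  [A₀.off * 2 + 39]
28. n18.cnt = 12  [12]
29. n19.live = true  [terminal]
30. n18.hot = true  [S.cnt > 11]
31. n20.live = false  [terminal]
32. n21.cnt = 16  [B.val - 5]
33. n22.live = true  [terminal]
34. n23.cnt = false  [terminal]
35. n21.hot = false  [d.cnt and e.live]
36. n17.acc = false  [S₀.hot and e.live]
37. n24.mk = false  [B.acc == true]
38. n24.cnt = 8  [A₀.off * 2 + 26]
39. n25.cnt = false  [terminal]
40. n24.off = 24  [24]
41. n9.hot = true  [A₀.off > -10]
42. n0.hot = true  [B.acc == true]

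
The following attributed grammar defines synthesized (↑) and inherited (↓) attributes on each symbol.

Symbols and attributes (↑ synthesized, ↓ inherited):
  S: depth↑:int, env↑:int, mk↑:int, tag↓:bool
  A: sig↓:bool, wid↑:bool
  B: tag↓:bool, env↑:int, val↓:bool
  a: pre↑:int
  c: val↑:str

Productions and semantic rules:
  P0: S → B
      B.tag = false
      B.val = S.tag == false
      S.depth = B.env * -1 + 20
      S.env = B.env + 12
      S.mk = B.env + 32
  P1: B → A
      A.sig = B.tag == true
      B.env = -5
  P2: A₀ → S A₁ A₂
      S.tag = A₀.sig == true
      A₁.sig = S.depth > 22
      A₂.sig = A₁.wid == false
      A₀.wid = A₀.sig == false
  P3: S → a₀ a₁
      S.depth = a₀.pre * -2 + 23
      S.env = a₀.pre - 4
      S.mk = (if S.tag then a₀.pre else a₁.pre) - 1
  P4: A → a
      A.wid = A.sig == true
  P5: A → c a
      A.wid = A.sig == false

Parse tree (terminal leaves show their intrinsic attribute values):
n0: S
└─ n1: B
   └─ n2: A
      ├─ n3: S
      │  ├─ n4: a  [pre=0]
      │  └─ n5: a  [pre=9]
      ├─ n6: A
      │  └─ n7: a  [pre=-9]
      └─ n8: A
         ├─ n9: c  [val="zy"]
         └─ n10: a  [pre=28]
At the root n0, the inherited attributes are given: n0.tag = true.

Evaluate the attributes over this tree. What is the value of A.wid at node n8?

true

1. n0.tag = true  [given at root]
2. n1.tag = false  [false]
3. n1.val = false  [S.tag == false]
4. n2.sig = false  [B.tag == true]
5. n3.tag = false  [A₀.sig == true]
6. n4.pre = 0  [terminal]
7. n5.pre = 9  [terminal]
8. n3.depth = 23  [a₀.pre * -2 + 23]
9. n3.env = -4  [a₀.pre - 4]
10. n3.mk = 8  [(if S.tag then a₀.pre else a₁.pre) - 1]
11. n6.sig = true  [S.depth > 22]
12. n7.pre = -9  [terminal]
13. n6.wid = true  [A.sig == true]
14. n8.sig = false  [A₁.wid == false]
15. n9.val = "zy"  [terminal]
16. n10.pre = 28  [terminal]
17. n8.wid = true  [A.sig == false]
18. n2.wid = true  [A₀.sig == false]
19. n1.env = -5  [-5]
20. n0.depth = 25  [B.env * -1 + 20]
21. n0.env = 7  [B.env + 12]
22. n0.mk = 27  [B.env + 32]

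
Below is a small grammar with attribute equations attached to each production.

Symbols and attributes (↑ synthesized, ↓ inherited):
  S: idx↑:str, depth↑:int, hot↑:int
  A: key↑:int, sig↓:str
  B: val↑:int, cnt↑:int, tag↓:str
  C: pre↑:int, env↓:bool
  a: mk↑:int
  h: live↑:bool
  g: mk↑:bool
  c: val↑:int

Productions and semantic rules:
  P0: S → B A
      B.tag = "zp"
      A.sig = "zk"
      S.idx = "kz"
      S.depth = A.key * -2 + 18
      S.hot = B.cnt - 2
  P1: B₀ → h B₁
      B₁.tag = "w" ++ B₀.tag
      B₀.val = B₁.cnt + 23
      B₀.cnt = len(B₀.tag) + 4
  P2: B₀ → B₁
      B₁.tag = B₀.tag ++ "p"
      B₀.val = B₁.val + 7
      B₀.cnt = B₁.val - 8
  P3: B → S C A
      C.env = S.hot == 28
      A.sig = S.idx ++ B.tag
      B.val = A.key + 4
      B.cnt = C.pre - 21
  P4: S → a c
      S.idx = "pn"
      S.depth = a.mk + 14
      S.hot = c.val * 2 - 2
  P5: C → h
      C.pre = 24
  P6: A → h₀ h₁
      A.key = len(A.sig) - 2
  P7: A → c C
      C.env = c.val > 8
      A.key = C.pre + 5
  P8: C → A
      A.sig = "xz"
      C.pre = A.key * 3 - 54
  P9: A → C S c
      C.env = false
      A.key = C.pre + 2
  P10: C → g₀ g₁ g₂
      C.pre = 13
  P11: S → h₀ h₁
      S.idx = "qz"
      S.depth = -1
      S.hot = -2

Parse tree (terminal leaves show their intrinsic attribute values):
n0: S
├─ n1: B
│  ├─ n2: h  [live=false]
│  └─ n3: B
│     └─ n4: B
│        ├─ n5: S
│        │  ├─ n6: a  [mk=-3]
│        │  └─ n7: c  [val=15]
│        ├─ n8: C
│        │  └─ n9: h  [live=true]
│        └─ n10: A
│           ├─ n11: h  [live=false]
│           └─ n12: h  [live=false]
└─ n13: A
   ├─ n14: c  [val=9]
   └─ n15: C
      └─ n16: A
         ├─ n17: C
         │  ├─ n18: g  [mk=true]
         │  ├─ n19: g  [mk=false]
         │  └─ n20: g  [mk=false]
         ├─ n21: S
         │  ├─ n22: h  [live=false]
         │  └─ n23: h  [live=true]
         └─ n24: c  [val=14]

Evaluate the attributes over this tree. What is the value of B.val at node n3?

1. n1.tag = "zp"  ["zp"]
2. n2.live = false  [terminal]
3. n3.tag = "wzp"  ["w" ++ B₀.tag]
4. n4.tag = "wzpp"  [B₀.tag ++ "p"]
5. n6.mk = -3  [terminal]
6. n7.val = 15  [terminal]
7. n5.idx = "pn"  ["pn"]
8. n5.depth = 11  [a.mk + 14]
9. n5.hot = 28  [c.val * 2 - 2]
10. n8.env = true  [S.hot == 28]
11. n9.live = true  [terminal]
12. n8.pre = 24  [24]
13. n10.sig = "pnwzpp"  [S.idx ++ B.tag]
14. n11.live = false  [terminal]
15. n12.live = false  [terminal]
16. n10.key = 4  [len(A.sig) - 2]
17. n4.val = 8  [A.key + 4]
18. n4.cnt = 3  [C.pre - 21]
19. n3.val = 15  [B₁.val + 7]
20. n3.cnt = 0  [B₁.val - 8]
21. n1.val = 23  [B₁.cnt + 23]
22. n1.cnt = 6  [len(B₀.tag) + 4]
23. n13.sig = "zk"  ["zk"]
24. n14.val = 9  [terminal]
25. n15.env = true  [c.val > 8]
26. n16.sig = "xz"  ["xz"]
27. n17.env = false  [false]
28. n18.mk = true  [terminal]
29. n19.mk = false  [terminal]
30. n20.mk = false  [terminal]
31. n17.pre = 13  [13]
32. n22.live = false  [terminal]
33. n23.live = true  [terminal]
34. n21.idx = "qz"  ["qz"]
35. n21.depth = -1  [-1]
36. n21.hot = -2  [-2]
37. n24.val = 14  [terminal]
38. n16.key = 15  [C.pre + 2]
39. n15.pre = -9  [A.key * 3 - 54]
40. n13.key = -4  [C.pre + 5]
41. n0.idx = "kz"  ["kz"]
42. n0.depth = 26  [A.key * -2 + 18]
43. n0.hot = 4  [B.cnt - 2]

15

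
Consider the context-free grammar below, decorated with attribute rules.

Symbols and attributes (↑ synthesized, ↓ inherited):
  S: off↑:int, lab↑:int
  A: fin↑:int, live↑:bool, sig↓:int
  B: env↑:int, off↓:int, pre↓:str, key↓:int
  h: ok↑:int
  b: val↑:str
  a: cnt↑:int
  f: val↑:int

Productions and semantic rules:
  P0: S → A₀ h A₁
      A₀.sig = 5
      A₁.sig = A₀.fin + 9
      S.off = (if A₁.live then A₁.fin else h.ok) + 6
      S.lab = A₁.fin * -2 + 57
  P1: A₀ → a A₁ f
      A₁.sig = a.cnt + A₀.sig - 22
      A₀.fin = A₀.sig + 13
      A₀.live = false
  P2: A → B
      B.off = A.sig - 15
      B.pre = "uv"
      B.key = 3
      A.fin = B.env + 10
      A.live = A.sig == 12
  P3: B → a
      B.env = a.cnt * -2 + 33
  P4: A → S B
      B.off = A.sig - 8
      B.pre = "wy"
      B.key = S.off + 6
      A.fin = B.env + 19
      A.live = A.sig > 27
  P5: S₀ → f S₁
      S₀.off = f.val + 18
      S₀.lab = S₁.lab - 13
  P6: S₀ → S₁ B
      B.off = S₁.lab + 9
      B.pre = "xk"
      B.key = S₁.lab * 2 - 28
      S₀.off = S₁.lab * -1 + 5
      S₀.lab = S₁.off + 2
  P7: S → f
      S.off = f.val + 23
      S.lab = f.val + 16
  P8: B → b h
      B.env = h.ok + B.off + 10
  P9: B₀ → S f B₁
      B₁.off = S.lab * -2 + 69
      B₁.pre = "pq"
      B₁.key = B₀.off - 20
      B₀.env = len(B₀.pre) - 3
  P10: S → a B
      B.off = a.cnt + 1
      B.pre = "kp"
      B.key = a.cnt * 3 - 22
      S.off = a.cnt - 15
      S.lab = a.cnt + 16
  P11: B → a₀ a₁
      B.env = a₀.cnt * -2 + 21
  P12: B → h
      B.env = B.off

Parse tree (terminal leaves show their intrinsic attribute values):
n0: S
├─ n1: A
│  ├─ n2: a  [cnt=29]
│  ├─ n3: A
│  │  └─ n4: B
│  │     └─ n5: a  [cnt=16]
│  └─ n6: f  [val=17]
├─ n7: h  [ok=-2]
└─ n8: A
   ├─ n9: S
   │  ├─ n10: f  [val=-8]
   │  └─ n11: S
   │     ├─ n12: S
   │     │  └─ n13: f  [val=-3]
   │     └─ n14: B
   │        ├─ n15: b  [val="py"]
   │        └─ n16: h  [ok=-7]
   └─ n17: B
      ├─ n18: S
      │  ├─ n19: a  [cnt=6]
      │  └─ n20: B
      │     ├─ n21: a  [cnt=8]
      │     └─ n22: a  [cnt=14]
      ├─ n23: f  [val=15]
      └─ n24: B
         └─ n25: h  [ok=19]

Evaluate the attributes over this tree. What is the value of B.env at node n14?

1. n1.sig = 5  [5]
2. n2.cnt = 29  [terminal]
3. n3.sig = 12  [a.cnt + A₀.sig - 22]
4. n4.off = -3  [A.sig - 15]
5. n4.pre = "uv"  ["uv"]
6. n4.key = 3  [3]
7. n5.cnt = 16  [terminal]
8. n4.env = 1  [a.cnt * -2 + 33]
9. n3.fin = 11  [B.env + 10]
10. n3.live = true  [A.sig == 12]
11. n6.val = 17  [terminal]
12. n1.fin = 18  [A₀.sig + 13]
13. n1.live = false  [false]
14. n7.ok = -2  [terminal]
15. n8.sig = 27  [A₀.fin + 9]
16. n10.val = -8  [terminal]
17. n13.val = -3  [terminal]
18. n12.off = 20  [f.val + 23]
19. n12.lab = 13  [f.val + 16]
20. n14.off = 22  [S₁.lab + 9]
21. n14.pre = "xk"  ["xk"]
22. n14.key = -2  [S₁.lab * 2 - 28]
23. n15.val = "py"  [terminal]
24. n16.ok = -7  [terminal]
25. n14.env = 25  [h.ok + B.off + 10]
26. n11.off = -8  [S₁.lab * -1 + 5]
27. n11.lab = 22  [S₁.off + 2]
28. n9.off = 10  [f.val + 18]
29. n9.lab = 9  [S₁.lab - 13]
30. n17.off = 19  [A.sig - 8]
31. n17.pre = "wy"  ["wy"]
32. n17.key = 16  [S.off + 6]
33. n19.cnt = 6  [terminal]
34. n20.off = 7  [a.cnt + 1]
35. n20.pre = "kp"  ["kp"]
36. n20.key = -4  [a.cnt * 3 - 22]
37. n21.cnt = 8  [terminal]
38. n22.cnt = 14  [terminal]
39. n20.env = 5  [a₀.cnt * -2 + 21]
40. n18.off = -9  [a.cnt - 15]
41. n18.lab = 22  [a.cnt + 16]
42. n23.val = 15  [terminal]
43. n24.off = 25  [S.lab * -2 + 69]
44. n24.pre = "pq"  ["pq"]
45. n24.key = -1  [B₀.off - 20]
46. n25.ok = 19  [terminal]
47. n24.env = 25  [B.off]
48. n17.env = -1  [len(B₀.pre) - 3]
49. n8.fin = 18  [B.env + 19]
50. n8.live = false  [A.sig > 27]
51. n0.off = 4  [(if A₁.live then A₁.fin else h.ok) + 6]
52. n0.lab = 21  [A₁.fin * -2 + 57]

25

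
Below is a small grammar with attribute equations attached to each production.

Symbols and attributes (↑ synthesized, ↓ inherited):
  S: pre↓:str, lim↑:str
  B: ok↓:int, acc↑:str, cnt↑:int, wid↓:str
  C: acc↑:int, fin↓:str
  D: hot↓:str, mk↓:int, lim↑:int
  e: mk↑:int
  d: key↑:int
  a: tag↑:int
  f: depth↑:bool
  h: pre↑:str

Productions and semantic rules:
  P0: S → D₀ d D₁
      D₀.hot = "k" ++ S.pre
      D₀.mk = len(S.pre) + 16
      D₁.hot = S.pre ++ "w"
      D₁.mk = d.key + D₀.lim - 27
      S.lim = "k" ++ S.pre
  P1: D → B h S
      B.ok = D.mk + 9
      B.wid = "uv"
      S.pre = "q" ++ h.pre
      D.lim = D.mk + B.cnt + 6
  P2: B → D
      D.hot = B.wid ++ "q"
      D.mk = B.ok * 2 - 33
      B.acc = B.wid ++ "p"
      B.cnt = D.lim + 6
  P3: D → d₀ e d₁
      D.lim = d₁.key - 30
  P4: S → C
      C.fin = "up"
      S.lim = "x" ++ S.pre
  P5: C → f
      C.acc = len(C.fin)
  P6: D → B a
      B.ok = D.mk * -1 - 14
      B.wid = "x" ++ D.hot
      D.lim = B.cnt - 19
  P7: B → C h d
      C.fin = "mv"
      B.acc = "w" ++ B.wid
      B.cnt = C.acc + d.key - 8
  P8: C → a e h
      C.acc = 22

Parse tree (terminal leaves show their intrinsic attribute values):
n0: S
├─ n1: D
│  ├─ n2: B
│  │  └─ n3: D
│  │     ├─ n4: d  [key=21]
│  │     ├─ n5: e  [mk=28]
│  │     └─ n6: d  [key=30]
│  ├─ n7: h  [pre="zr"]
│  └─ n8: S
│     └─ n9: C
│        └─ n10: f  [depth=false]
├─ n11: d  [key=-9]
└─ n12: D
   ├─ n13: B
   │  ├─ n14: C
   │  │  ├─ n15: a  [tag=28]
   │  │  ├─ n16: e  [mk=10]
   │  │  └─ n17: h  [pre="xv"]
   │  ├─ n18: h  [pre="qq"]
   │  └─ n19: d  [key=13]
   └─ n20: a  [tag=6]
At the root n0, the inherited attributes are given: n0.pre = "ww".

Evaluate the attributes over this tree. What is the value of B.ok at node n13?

1. n0.pre = "ww"  [given at root]
2. n1.hot = "kww"  ["k" ++ S.pre]
3. n1.mk = 18  [len(S.pre) + 16]
4. n2.ok = 27  [D.mk + 9]
5. n2.wid = "uv"  ["uv"]
6. n3.hot = "uvq"  [B.wid ++ "q"]
7. n3.mk = 21  [B.ok * 2 - 33]
8. n4.key = 21  [terminal]
9. n5.mk = 28  [terminal]
10. n6.key = 30  [terminal]
11. n3.lim = 0  [d₁.key - 30]
12. n2.acc = "uvp"  [B.wid ++ "p"]
13. n2.cnt = 6  [D.lim + 6]
14. n7.pre = "zr"  [terminal]
15. n8.pre = "qzr"  ["q" ++ h.pre]
16. n9.fin = "up"  ["up"]
17. n10.depth = false  [terminal]
18. n9.acc = 2  [len(C.fin)]
19. n8.lim = "xqzr"  ["x" ++ S.pre]
20. n1.lim = 30  [D.mk + B.cnt + 6]
21. n11.key = -9  [terminal]
22. n12.hot = "www"  [S.pre ++ "w"]
23. n12.mk = -6  [d.key + D₀.lim - 27]
24. n13.ok = -8  [D.mk * -1 - 14]
25. n13.wid = "xwww"  ["x" ++ D.hot]
26. n14.fin = "mv"  ["mv"]
27. n15.tag = 28  [terminal]
28. n16.mk = 10  [terminal]
29. n17.pre = "xv"  [terminal]
30. n14.acc = 22  [22]
31. n18.pre = "qq"  [terminal]
32. n19.key = 13  [terminal]
33. n13.acc = "wxwww"  ["w" ++ B.wid]
34. n13.cnt = 27  [C.acc + d.key - 8]
35. n20.tag = 6  [terminal]
36. n12.lim = 8  [B.cnt - 19]
37. n0.lim = "kww"  ["k" ++ S.pre]

-8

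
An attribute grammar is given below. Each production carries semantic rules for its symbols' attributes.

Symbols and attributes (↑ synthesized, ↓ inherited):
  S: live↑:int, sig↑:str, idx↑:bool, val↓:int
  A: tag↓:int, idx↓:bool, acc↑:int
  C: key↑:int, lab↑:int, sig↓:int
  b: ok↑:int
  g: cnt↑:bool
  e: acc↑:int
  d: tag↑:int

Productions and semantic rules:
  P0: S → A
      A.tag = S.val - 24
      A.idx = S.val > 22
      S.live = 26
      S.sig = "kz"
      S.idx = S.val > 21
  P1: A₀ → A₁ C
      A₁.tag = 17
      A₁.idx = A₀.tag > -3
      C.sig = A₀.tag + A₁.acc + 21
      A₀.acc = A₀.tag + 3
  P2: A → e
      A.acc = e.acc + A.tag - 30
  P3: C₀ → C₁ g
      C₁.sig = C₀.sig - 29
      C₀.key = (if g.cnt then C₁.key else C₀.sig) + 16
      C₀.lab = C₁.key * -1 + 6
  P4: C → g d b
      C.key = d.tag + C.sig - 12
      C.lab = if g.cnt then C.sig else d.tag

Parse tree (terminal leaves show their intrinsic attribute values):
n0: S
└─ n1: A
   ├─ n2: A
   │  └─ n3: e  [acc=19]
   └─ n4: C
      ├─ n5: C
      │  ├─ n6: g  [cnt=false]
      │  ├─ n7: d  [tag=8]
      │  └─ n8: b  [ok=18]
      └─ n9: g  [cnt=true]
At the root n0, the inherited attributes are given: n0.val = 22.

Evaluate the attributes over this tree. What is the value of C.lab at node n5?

8

1. n0.val = 22  [given at root]
2. n1.tag = -2  [S.val - 24]
3. n1.idx = false  [S.val > 22]
4. n2.tag = 17  [17]
5. n2.idx = true  [A₀.tag > -3]
6. n3.acc = 19  [terminal]
7. n2.acc = 6  [e.acc + A.tag - 30]
8. n4.sig = 25  [A₀.tag + A₁.acc + 21]
9. n5.sig = -4  [C₀.sig - 29]
10. n6.cnt = false  [terminal]
11. n7.tag = 8  [terminal]
12. n8.ok = 18  [terminal]
13. n5.key = -8  [d.tag + C.sig - 12]
14. n5.lab = 8  [if g.cnt then C.sig else d.tag]
15. n9.cnt = true  [terminal]
16. n4.key = 8  [(if g.cnt then C₁.key else C₀.sig) + 16]
17. n4.lab = 14  [C₁.key * -1 + 6]
18. n1.acc = 1  [A₀.tag + 3]
19. n0.live = 26  [26]
20. n0.sig = "kz"  ["kz"]
21. n0.idx = true  [S.val > 21]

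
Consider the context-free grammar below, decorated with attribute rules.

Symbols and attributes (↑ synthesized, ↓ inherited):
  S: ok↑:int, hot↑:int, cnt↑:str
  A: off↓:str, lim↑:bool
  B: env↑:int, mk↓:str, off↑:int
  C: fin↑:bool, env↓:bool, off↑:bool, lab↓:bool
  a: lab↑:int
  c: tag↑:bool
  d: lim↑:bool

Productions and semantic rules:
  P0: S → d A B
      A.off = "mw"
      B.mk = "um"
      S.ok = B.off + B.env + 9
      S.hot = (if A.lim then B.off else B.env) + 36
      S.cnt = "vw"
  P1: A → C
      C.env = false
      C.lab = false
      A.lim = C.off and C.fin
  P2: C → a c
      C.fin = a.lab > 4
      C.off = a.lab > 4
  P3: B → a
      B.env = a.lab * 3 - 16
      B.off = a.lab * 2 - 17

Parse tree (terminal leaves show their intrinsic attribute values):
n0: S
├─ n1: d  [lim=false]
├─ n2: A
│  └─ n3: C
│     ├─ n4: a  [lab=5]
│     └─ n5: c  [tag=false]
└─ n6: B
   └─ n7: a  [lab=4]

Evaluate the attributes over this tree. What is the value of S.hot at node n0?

1. n1.lim = false  [terminal]
2. n2.off = "mw"  ["mw"]
3. n3.env = false  [false]
4. n3.lab = false  [false]
5. n4.lab = 5  [terminal]
6. n5.tag = false  [terminal]
7. n3.fin = true  [a.lab > 4]
8. n3.off = true  [a.lab > 4]
9. n2.lim = true  [C.off and C.fin]
10. n6.mk = "um"  ["um"]
11. n7.lab = 4  [terminal]
12. n6.env = -4  [a.lab * 3 - 16]
13. n6.off = -9  [a.lab * 2 - 17]
14. n0.ok = -4  [B.off + B.env + 9]
15. n0.hot = 27  [(if A.lim then B.off else B.env) + 36]
16. n0.cnt = "vw"  ["vw"]

27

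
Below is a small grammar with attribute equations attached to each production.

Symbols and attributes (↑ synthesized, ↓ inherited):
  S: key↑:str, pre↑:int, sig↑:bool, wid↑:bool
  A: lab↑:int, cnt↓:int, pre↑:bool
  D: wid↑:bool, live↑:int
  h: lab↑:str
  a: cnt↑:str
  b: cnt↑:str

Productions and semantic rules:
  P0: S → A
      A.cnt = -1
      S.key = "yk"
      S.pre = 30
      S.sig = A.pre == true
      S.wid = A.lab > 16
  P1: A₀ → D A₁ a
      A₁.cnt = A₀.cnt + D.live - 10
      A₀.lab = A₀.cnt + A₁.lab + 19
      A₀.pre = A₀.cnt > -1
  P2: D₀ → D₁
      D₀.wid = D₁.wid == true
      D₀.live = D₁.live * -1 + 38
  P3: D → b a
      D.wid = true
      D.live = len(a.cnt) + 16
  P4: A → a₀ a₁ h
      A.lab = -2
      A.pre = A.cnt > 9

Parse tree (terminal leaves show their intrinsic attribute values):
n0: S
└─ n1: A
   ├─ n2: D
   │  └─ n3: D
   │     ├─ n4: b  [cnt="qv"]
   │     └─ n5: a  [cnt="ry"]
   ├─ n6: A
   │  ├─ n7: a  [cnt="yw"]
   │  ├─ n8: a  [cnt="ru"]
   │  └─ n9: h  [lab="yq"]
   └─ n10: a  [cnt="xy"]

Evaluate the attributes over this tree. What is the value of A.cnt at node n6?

1. n1.cnt = -1  [-1]
2. n4.cnt = "qv"  [terminal]
3. n5.cnt = "ry"  [terminal]
4. n3.wid = true  [true]
5. n3.live = 18  [len(a.cnt) + 16]
6. n2.wid = true  [D₁.wid == true]
7. n2.live = 20  [D₁.live * -1 + 38]
8. n6.cnt = 9  [A₀.cnt + D.live - 10]
9. n7.cnt = "yw"  [terminal]
10. n8.cnt = "ru"  [terminal]
11. n9.lab = "yq"  [terminal]
12. n6.lab = -2  [-2]
13. n6.pre = false  [A.cnt > 9]
14. n10.cnt = "xy"  [terminal]
15. n1.lab = 16  [A₀.cnt + A₁.lab + 19]
16. n1.pre = false  [A₀.cnt > -1]
17. n0.key = "yk"  ["yk"]
18. n0.pre = 30  [30]
19. n0.sig = false  [A.pre == true]
20. n0.wid = false  [A.lab > 16]

9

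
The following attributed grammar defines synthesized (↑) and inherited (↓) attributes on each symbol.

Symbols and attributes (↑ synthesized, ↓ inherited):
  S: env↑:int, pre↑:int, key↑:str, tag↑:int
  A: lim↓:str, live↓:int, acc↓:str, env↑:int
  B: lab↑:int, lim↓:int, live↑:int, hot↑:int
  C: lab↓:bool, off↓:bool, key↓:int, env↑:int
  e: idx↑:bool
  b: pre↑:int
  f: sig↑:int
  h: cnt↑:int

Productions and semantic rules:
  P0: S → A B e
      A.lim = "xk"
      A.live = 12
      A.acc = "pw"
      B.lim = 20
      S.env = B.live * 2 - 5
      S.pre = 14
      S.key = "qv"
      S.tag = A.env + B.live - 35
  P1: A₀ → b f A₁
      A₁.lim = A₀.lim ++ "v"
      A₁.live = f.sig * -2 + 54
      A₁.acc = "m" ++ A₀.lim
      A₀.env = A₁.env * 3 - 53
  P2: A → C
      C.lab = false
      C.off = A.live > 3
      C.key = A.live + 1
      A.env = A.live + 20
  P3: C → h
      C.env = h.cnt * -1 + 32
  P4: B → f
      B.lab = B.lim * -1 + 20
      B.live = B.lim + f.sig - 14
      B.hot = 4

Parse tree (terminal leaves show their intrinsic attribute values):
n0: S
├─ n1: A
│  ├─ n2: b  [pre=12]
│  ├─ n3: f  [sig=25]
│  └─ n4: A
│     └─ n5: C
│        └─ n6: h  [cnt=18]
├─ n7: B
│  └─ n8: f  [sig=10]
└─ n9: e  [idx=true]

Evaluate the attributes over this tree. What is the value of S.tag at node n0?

1. n1.lim = "xk"  ["xk"]
2. n1.live = 12  [12]
3. n1.acc = "pw"  ["pw"]
4. n2.pre = 12  [terminal]
5. n3.sig = 25  [terminal]
6. n4.lim = "xkv"  [A₀.lim ++ "v"]
7. n4.live = 4  [f.sig * -2 + 54]
8. n4.acc = "mxk"  ["m" ++ A₀.lim]
9. n5.lab = false  [false]
10. n5.off = true  [A.live > 3]
11. n5.key = 5  [A.live + 1]
12. n6.cnt = 18  [terminal]
13. n5.env = 14  [h.cnt * -1 + 32]
14. n4.env = 24  [A.live + 20]
15. n1.env = 19  [A₁.env * 3 - 53]
16. n7.lim = 20  [20]
17. n8.sig = 10  [terminal]
18. n7.lab = 0  [B.lim * -1 + 20]
19. n7.live = 16  [B.lim + f.sig - 14]
20. n7.hot = 4  [4]
21. n9.idx = true  [terminal]
22. n0.env = 27  [B.live * 2 - 5]
23. n0.pre = 14  [14]
24. n0.key = "qv"  ["qv"]
25. n0.tag = 0  [A.env + B.live - 35]

0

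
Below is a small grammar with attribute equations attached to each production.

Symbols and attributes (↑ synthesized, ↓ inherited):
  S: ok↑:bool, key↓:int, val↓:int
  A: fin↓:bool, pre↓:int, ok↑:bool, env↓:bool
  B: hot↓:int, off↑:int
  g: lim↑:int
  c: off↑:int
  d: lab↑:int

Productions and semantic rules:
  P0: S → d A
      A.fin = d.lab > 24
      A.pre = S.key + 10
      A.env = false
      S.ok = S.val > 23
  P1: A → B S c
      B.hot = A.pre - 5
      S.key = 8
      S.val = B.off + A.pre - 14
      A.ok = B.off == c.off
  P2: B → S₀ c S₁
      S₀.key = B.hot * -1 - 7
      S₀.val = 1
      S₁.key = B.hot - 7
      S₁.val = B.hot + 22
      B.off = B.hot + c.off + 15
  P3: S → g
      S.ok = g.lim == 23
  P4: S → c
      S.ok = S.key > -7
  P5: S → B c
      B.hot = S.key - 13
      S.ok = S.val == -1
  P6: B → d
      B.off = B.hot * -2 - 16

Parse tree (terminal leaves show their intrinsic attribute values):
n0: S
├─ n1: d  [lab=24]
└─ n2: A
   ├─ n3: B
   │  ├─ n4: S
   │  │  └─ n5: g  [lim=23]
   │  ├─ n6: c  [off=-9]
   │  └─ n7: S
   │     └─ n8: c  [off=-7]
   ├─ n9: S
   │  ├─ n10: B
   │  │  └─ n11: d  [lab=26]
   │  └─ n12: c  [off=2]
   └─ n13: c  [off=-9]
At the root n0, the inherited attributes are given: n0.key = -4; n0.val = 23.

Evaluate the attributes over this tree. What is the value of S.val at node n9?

1. n0.key = -4  [given at root]
2. n0.val = 23  [given at root]
3. n1.lab = 24  [terminal]
4. n2.fin = false  [d.lab > 24]
5. n2.pre = 6  [S.key + 10]
6. n2.env = false  [false]
7. n3.hot = 1  [A.pre - 5]
8. n4.key = -8  [B.hot * -1 - 7]
9. n4.val = 1  [1]
10. n5.lim = 23  [terminal]
11. n4.ok = true  [g.lim == 23]
12. n6.off = -9  [terminal]
13. n7.key = -6  [B.hot - 7]
14. n7.val = 23  [B.hot + 22]
15. n8.off = -7  [terminal]
16. n7.ok = true  [S.key > -7]
17. n3.off = 7  [B.hot + c.off + 15]
18. n9.key = 8  [8]
19. n9.val = -1  [B.off + A.pre - 14]
20. n10.hot = -5  [S.key - 13]
21. n11.lab = 26  [terminal]
22. n10.off = -6  [B.hot * -2 - 16]
23. n12.off = 2  [terminal]
24. n9.ok = true  [S.val == -1]
25. n13.off = -9  [terminal]
26. n2.ok = false  [B.off == c.off]
27. n0.ok = false  [S.val > 23]

-1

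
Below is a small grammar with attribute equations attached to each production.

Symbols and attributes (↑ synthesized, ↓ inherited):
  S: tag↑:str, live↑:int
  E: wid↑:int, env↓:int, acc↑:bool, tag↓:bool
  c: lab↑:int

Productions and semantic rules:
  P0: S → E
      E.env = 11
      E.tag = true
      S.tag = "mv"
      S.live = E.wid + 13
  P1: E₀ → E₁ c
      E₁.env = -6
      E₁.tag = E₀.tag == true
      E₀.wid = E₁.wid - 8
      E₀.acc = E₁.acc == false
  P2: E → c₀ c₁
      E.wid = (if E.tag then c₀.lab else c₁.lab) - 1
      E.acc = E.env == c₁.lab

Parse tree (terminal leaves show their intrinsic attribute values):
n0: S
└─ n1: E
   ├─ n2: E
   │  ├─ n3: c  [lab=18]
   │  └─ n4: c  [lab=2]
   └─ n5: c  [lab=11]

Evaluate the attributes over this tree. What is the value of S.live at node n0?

1. n1.env = 11  [11]
2. n1.tag = true  [true]
3. n2.env = -6  [-6]
4. n2.tag = true  [E₀.tag == true]
5. n3.lab = 18  [terminal]
6. n4.lab = 2  [terminal]
7. n2.wid = 17  [(if E.tag then c₀.lab else c₁.lab) - 1]
8. n2.acc = false  [E.env == c₁.lab]
9. n5.lab = 11  [terminal]
10. n1.wid = 9  [E₁.wid - 8]
11. n1.acc = true  [E₁.acc == false]
12. n0.tag = "mv"  ["mv"]
13. n0.live = 22  [E.wid + 13]

22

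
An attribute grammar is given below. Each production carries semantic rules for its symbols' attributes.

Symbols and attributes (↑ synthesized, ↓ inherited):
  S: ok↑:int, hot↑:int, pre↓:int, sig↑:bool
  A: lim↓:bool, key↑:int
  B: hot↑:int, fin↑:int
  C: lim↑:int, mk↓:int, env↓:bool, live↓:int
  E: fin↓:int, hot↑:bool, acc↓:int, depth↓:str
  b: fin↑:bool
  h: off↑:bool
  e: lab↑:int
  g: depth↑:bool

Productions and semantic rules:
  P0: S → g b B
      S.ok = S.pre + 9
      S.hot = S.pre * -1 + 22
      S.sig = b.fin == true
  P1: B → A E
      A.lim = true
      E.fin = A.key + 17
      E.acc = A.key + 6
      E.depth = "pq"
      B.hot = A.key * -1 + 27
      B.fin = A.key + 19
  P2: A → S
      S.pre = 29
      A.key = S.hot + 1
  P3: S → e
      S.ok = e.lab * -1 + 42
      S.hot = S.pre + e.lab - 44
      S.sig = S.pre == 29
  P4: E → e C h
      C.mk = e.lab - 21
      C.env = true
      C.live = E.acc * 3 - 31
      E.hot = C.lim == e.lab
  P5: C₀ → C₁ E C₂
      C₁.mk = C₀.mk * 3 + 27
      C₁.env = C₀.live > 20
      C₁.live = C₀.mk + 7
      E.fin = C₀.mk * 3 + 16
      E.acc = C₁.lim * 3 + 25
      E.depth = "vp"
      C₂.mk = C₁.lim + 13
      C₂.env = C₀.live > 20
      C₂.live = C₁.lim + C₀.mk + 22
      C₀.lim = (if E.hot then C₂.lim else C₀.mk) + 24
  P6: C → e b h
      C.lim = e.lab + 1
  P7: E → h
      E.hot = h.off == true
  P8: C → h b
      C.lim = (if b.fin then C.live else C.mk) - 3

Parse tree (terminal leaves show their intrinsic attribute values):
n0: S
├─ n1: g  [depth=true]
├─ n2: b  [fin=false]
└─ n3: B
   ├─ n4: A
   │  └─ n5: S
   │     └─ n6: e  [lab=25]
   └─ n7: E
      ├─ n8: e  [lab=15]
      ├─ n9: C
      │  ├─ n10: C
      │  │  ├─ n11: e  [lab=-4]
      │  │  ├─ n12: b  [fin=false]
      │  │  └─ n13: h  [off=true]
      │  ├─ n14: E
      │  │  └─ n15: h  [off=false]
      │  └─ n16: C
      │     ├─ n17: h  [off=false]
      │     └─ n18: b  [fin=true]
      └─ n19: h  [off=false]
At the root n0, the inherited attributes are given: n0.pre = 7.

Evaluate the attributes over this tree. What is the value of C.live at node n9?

20

1. n0.pre = 7  [given at root]
2. n1.depth = true  [terminal]
3. n2.fin = false  [terminal]
4. n4.lim = true  [true]
5. n5.pre = 29  [29]
6. n6.lab = 25  [terminal]
7. n5.ok = 17  [e.lab * -1 + 42]
8. n5.hot = 10  [S.pre + e.lab - 44]
9. n5.sig = true  [S.pre == 29]
10. n4.key = 11  [S.hot + 1]
11. n7.fin = 28  [A.key + 17]
12. n7.acc = 17  [A.key + 6]
13. n7.depth = "pq"  ["pq"]
14. n8.lab = 15  [terminal]
15. n9.mk = -6  [e.lab - 21]
16. n9.env = true  [true]
17. n9.live = 20  [E.acc * 3 - 31]
18. n10.mk = 9  [C₀.mk * 3 + 27]
19. n10.env = false  [C₀.live > 20]
20. n10.live = 1  [C₀.mk + 7]
21. n11.lab = -4  [terminal]
22. n12.fin = false  [terminal]
23. n13.off = true  [terminal]
24. n10.lim = -3  [e.lab + 1]
25. n14.fin = -2  [C₀.mk * 3 + 16]
26. n14.acc = 16  [C₁.lim * 3 + 25]
27. n14.depth = "vp"  ["vp"]
28. n15.off = false  [terminal]
29. n14.hot = false  [h.off == true]
30. n16.mk = 10  [C₁.lim + 13]
31. n16.env = false  [C₀.live > 20]
32. n16.live = 13  [C₁.lim + C₀.mk + 22]
33. n17.off = false  [terminal]
34. n18.fin = true  [terminal]
35. n16.lim = 10  [(if b.fin then C.live else C.mk) - 3]
36. n9.lim = 18  [(if E.hot then C₂.lim else C₀.mk) + 24]
37. n19.off = false  [terminal]
38. n7.hot = false  [C.lim == e.lab]
39. n3.hot = 16  [A.key * -1 + 27]
40. n3.fin = 30  [A.key + 19]
41. n0.ok = 16  [S.pre + 9]
42. n0.hot = 15  [S.pre * -1 + 22]
43. n0.sig = false  [b.fin == true]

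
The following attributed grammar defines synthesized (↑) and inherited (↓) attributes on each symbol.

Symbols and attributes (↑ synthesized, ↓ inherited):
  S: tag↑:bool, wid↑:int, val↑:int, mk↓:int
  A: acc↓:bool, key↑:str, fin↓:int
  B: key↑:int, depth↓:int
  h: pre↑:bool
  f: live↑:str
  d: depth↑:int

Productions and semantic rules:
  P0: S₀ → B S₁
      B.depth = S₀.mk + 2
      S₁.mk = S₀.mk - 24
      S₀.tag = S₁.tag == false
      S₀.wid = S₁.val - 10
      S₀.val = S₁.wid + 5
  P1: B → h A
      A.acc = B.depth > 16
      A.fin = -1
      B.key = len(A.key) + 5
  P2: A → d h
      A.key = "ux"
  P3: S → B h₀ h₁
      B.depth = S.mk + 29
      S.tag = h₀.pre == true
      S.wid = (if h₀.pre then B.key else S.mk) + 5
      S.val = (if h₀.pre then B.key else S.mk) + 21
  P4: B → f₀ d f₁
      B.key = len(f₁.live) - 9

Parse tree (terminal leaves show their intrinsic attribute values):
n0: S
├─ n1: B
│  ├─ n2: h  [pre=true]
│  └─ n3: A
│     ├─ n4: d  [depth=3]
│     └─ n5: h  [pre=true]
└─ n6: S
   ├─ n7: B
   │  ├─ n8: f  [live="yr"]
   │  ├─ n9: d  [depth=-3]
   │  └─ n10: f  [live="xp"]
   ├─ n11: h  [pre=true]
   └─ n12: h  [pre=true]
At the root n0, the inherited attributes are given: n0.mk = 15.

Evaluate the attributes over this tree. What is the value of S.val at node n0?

3

1. n0.mk = 15  [given at root]
2. n1.depth = 17  [S₀.mk + 2]
3. n2.pre = true  [terminal]
4. n3.acc = true  [B.depth > 16]
5. n3.fin = -1  [-1]
6. n4.depth = 3  [terminal]
7. n5.pre = true  [terminal]
8. n3.key = "ux"  ["ux"]
9. n1.key = 7  [len(A.key) + 5]
10. n6.mk = -9  [S₀.mk - 24]
11. n7.depth = 20  [S.mk + 29]
12. n8.live = "yr"  [terminal]
13. n9.depth = -3  [terminal]
14. n10.live = "xp"  [terminal]
15. n7.key = -7  [len(f₁.live) - 9]
16. n11.pre = true  [terminal]
17. n12.pre = true  [terminal]
18. n6.tag = true  [h₀.pre == true]
19. n6.wid = -2  [(if h₀.pre then B.key else S.mk) + 5]
20. n6.val = 14  [(if h₀.pre then B.key else S.mk) + 21]
21. n0.tag = false  [S₁.tag == false]
22. n0.wid = 4  [S₁.val - 10]
23. n0.val = 3  [S₁.wid + 5]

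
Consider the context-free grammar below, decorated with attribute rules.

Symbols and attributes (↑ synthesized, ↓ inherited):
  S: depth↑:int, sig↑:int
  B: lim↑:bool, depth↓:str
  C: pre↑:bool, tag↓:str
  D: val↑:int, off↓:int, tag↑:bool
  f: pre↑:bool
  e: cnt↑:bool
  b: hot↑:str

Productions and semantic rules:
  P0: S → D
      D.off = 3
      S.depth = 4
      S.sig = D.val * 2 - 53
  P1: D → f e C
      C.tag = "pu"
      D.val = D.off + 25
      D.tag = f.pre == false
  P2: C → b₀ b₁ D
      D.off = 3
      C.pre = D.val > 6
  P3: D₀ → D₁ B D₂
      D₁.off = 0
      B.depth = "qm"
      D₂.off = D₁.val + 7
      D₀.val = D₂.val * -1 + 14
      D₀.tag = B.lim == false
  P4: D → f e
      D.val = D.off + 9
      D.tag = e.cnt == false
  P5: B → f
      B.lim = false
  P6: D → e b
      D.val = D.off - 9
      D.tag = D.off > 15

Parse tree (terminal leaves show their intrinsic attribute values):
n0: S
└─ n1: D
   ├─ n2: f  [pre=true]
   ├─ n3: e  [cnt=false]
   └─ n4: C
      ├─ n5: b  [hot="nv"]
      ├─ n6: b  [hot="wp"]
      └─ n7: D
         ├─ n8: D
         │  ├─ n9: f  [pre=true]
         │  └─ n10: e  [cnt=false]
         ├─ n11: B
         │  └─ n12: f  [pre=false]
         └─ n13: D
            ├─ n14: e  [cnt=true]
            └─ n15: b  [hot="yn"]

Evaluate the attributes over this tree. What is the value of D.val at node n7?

7

1. n1.off = 3  [3]
2. n2.pre = true  [terminal]
3. n3.cnt = false  [terminal]
4. n4.tag = "pu"  ["pu"]
5. n5.hot = "nv"  [terminal]
6. n6.hot = "wp"  [terminal]
7. n7.off = 3  [3]
8. n8.off = 0  [0]
9. n9.pre = true  [terminal]
10. n10.cnt = false  [terminal]
11. n8.val = 9  [D.off + 9]
12. n8.tag = true  [e.cnt == false]
13. n11.depth = "qm"  ["qm"]
14. n12.pre = false  [terminal]
15. n11.lim = false  [false]
16. n13.off = 16  [D₁.val + 7]
17. n14.cnt = true  [terminal]
18. n15.hot = "yn"  [terminal]
19. n13.val = 7  [D.off - 9]
20. n13.tag = true  [D.off > 15]
21. n7.val = 7  [D₂.val * -1 + 14]
22. n7.tag = true  [B.lim == false]
23. n4.pre = true  [D.val > 6]
24. n1.val = 28  [D.off + 25]
25. n1.tag = false  [f.pre == false]
26. n0.depth = 4  [4]
27. n0.sig = 3  [D.val * 2 - 53]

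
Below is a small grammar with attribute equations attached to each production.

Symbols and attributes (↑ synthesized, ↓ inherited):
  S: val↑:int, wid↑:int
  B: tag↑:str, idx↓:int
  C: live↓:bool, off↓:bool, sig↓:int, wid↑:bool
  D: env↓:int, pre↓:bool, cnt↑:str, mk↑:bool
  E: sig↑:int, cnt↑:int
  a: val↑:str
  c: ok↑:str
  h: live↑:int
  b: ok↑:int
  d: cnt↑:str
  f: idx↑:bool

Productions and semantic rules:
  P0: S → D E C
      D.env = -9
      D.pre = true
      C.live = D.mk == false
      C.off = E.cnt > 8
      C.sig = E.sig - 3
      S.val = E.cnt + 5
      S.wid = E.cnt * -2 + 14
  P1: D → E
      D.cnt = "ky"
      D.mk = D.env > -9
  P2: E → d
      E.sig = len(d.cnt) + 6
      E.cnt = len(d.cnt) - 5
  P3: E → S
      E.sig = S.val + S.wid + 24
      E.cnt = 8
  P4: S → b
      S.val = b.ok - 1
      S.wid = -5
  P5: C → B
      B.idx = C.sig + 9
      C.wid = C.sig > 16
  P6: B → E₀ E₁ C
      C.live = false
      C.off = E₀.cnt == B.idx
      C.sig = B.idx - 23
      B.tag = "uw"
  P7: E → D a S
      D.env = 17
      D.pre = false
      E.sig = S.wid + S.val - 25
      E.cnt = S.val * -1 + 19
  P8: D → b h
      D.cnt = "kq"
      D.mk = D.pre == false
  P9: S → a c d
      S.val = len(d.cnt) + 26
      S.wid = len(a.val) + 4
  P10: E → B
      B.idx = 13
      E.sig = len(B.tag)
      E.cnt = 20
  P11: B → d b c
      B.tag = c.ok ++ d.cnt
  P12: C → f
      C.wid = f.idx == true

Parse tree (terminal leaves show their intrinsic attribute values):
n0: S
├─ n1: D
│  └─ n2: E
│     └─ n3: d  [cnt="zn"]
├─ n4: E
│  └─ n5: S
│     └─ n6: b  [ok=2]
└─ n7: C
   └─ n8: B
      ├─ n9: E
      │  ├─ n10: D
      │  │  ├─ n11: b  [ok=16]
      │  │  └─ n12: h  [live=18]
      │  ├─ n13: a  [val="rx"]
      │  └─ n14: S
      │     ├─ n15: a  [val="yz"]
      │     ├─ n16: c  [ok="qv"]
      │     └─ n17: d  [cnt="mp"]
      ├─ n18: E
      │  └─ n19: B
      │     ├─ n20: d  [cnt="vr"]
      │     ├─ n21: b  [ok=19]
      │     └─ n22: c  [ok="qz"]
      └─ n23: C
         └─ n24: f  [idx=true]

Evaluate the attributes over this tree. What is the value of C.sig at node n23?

3

1. n1.env = -9  [-9]
2. n1.pre = true  [true]
3. n3.cnt = "zn"  [terminal]
4. n2.sig = 8  [len(d.cnt) + 6]
5. n2.cnt = -3  [len(d.cnt) - 5]
6. n1.cnt = "ky"  ["ky"]
7. n1.mk = false  [D.env > -9]
8. n6.ok = 2  [terminal]
9. n5.val = 1  [b.ok - 1]
10. n5.wid = -5  [-5]
11. n4.sig = 20  [S.val + S.wid + 24]
12. n4.cnt = 8  [8]
13. n7.live = true  [D.mk == false]
14. n7.off = false  [E.cnt > 8]
15. n7.sig = 17  [E.sig - 3]
16. n8.idx = 26  [C.sig + 9]
17. n10.env = 17  [17]
18. n10.pre = false  [false]
19. n11.ok = 16  [terminal]
20. n12.live = 18  [terminal]
21. n10.cnt = "kq"  ["kq"]
22. n10.mk = true  [D.pre == false]
23. n13.val = "rx"  [terminal]
24. n15.val = "yz"  [terminal]
25. n16.ok = "qv"  [terminal]
26. n17.cnt = "mp"  [terminal]
27. n14.val = 28  [len(d.cnt) + 26]
28. n14.wid = 6  [len(a.val) + 4]
29. n9.sig = 9  [S.wid + S.val - 25]
30. n9.cnt = -9  [S.val * -1 + 19]
31. n19.idx = 13  [13]
32. n20.cnt = "vr"  [terminal]
33. n21.ok = 19  [terminal]
34. n22.ok = "qz"  [terminal]
35. n19.tag = "qzvr"  [c.ok ++ d.cnt]
36. n18.sig = 4  [len(B.tag)]
37. n18.cnt = 20  [20]
38. n23.live = false  [false]
39. n23.off = false  [E₀.cnt == B.idx]
40. n23.sig = 3  [B.idx - 23]
41. n24.idx = true  [terminal]
42. n23.wid = true  [f.idx == true]
43. n8.tag = "uw"  ["uw"]
44. n7.wid = true  [C.sig > 16]
45. n0.val = 13  [E.cnt + 5]
46. n0.wid = -2  [E.cnt * -2 + 14]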